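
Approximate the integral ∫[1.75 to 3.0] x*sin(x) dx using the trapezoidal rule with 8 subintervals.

f(x) = x*sin(x)
a = 1.75, b = 3.0, n = 8
h = (b - a)/n = 0.156250

Trapezoidal rule: (h/2)[f(x₀) + 2f(x₁) + 2f(x₂) + ... + f(xₙ)]

x_0 = 1.7500, f(x_0) = 1.721975, coefficient = 1
x_1 = 1.9062, f(x_1) = 1.799998, coefficient = 2
x_2 = 2.0625, f(x_2) = 1.818155, coefficient = 2
x_3 = 2.2188, f(x_3) = 1.769055, coefficient = 2
x_4 = 2.3750, f(x_4) = 1.647502, coefficient = 2
x_5 = 2.5312, f(x_5) = 1.450782, coefficient = 2
x_6 = 2.6875, f(x_6) = 1.178864, coefficient = 2
x_7 = 2.8438, f(x_7) = 0.834523, coefficient = 2
x_8 = 3.0000, f(x_8) = 0.423360, coefficient = 1

I ≈ (0.156250/2) × 23.143092 = 1.808054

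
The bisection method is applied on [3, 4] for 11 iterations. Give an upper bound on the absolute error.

Bisection error bound: |error| ≤ (b-a)/2^n
|error| ≤ (4 - 3)/2^11 = 1/2^11
|error| ≤ 0.0004882812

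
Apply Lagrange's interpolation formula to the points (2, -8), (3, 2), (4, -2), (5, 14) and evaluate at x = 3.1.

Lagrange interpolation formula:
P(x) = Σ yᵢ × Lᵢ(x)
where Lᵢ(x) = Π_{j≠i} (x - xⱼ)/(xᵢ - xⱼ)

L_0(3.1) = (3.1 - 3)/(2 - 3) × (3.1 - 4)/(2 - 4) × (3.1 - 5)/(2 - 5) = -0.028500
L_1(3.1) = (3.1 - 2)/(3 - 2) × (3.1 - 4)/(3 - 4) × (3.1 - 5)/(3 - 5) = 0.940500
L_2(3.1) = (3.1 - 2)/(4 - 2) × (3.1 - 3)/(4 - 3) × (3.1 - 5)/(4 - 5) = 0.104500
L_3(3.1) = (3.1 - 2)/(5 - 2) × (3.1 - 3)/(5 - 3) × (3.1 - 4)/(5 - 4) = -0.016500

P(3.1) = (-8)×L_0(3.1) + 2×L_1(3.1) + (-2)×L_2(3.1) + 14×L_3(3.1)
P(3.1) = 1.669000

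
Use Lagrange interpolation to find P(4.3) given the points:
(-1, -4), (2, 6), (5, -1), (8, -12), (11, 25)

Lagrange interpolation formula:
P(x) = Σ yᵢ × Lᵢ(x)
where Lᵢ(x) = Π_{j≠i} (x - xⱼ)/(xᵢ - xⱼ)

L_0(4.3) = (4.3 - 2)/(-1 - 2) × (4.3 - 5)/(-1 - 5) × (4.3 - 8)/(-1 - 8) × (4.3 - 11)/(-1 - 11) = -0.020531
L_1(4.3) = (4.3 - (-1))/(2 - (-1)) × (4.3 - 5)/(2 - 5) × (4.3 - 8)/(2 - 8) × (4.3 - 11)/(2 - 11) = 0.189241
L_2(4.3) = (4.3 - (-1))/(5 - (-1)) × (4.3 - 2)/(5 - 2) × (4.3 - 8)/(5 - 8) × (4.3 - 11)/(5 - 11) = 0.932685
L_3(4.3) = (4.3 - (-1))/(8 - (-1)) × (4.3 - 2)/(8 - 2) × (4.3 - 5)/(8 - 5) × (4.3 - 11)/(8 - 11) = -0.117636
L_4(4.3) = (4.3 - (-1))/(11 - (-1)) × (4.3 - 2)/(11 - 2) × (4.3 - 5)/(11 - 5) × (4.3 - 8)/(11 - 8) = 0.016241

P(4.3) = (-4)×L_0(4.3) + 6×L_1(4.3) + (-1)×L_2(4.3) + (-12)×L_3(4.3) + 25×L_4(4.3)
P(4.3) = 2.102533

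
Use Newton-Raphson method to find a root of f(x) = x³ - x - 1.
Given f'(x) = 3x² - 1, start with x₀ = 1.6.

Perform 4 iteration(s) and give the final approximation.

f(x) = x³ - x - 1
f'(x) = 3x² - 1
x₀ = 1.6

Newton-Raphson formula: x_{n+1} = x_n - f(x_n)/f'(x_n)

Iteration 1:
  f(1.600000) = 1.496000
  f'(1.600000) = 6.680000
  x_1 = 1.600000 - 1.496000/6.680000 = 1.376048
Iteration 2:
  f(1.376048) = 0.229510
  f'(1.376048) = 4.680524
  x_2 = 1.376048 - 0.229510/4.680524 = 1.327013
Iteration 3:
  f(1.327013) = 0.009808
  f'(1.327013) = 4.282890
  x_3 = 1.327013 - 0.009808/4.282890 = 1.324723
Iteration 4:
  f(1.324723) = 0.000021
  f'(1.324723) = 4.264672
  x_4 = 1.324723 - 0.000021/4.264672 = 1.324718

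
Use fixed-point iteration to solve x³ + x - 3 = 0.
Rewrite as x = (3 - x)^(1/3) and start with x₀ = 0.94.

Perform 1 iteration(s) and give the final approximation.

Equation: x³ + x - 3 = 0
Fixed-point form: x = (3 - x)^(1/3)
x₀ = 0.94

x_1 = g(0.940000) = 1.272396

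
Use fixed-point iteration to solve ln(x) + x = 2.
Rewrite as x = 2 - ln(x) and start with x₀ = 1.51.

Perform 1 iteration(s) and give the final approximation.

Equation: ln(x) + x = 2
Fixed-point form: x = 2 - ln(x)
x₀ = 1.51

x_1 = g(1.510000) = 1.587890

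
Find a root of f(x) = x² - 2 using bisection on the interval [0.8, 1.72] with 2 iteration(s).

f(x) = x² - 2
Initial interval: [0.8, 1.72]

Iteration 1:
  c_1 = (0.800000 + 1.720000)/2 = 1.260000
  f(c_1) = f(1.260000) = -0.412400
  f(a) × f(c) ≥ 0, new interval: [1.260000, 1.720000]
Iteration 2:
  c_2 = (1.260000 + 1.720000)/2 = 1.490000
  f(c_2) = f(1.490000) = 0.220100
  f(a) × f(c) < 0, new interval: [1.260000, 1.490000]

After 2 iteration(s), the approximation is c_2 = 1.490000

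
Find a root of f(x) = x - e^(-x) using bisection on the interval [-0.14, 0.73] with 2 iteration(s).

f(x) = x - e^(-x)
Initial interval: [-0.14, 0.73]

Iteration 1:
  c_1 = (-0.140000 + 0.730000)/2 = 0.295000
  f(c_1) = f(0.295000) = -0.449532
  f(a) × f(c) ≥ 0, new interval: [0.295000, 0.730000]
Iteration 2:
  c_2 = (0.295000 + 0.730000)/2 = 0.512500
  f(c_2) = f(0.512500) = -0.086496
  f(a) × f(c) ≥ 0, new interval: [0.512500, 0.730000]

After 2 iteration(s), the approximation is c_2 = 0.512500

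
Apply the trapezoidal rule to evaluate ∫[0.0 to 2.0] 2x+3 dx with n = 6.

f(x) = 2x+3
a = 0.0, b = 2.0, n = 6
h = (b - a)/n = 0.333333

Trapezoidal rule: (h/2)[f(x₀) + 2f(x₁) + 2f(x₂) + ... + f(xₙ)]

x_0 = 0.0000, f(x_0) = 3.000000, coefficient = 1
x_1 = 0.3333, f(x_1) = 3.666667, coefficient = 2
x_2 = 0.6667, f(x_2) = 4.333333, coefficient = 2
x_3 = 1.0000, f(x_3) = 5.000000, coefficient = 2
x_4 = 1.3333, f(x_4) = 5.666667, coefficient = 2
x_5 = 1.6667, f(x_5) = 6.333333, coefficient = 2
x_6 = 2.0000, f(x_6) = 7.000000, coefficient = 1

I ≈ (0.333333/2) × 60.000000 = 10.000000
Exact value: 10.000000
Error: 0.000000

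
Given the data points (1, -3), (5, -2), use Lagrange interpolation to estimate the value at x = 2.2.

Lagrange interpolation formula:
P(x) = Σ yᵢ × Lᵢ(x)
where Lᵢ(x) = Π_{j≠i} (x - xⱼ)/(xᵢ - xⱼ)

L_0(2.2) = (2.2 - 5)/(1 - 5) = 0.700000
L_1(2.2) = (2.2 - 1)/(5 - 1) = 0.300000

P(2.2) = (-3)×L_0(2.2) + (-2)×L_1(2.2)
P(2.2) = -2.700000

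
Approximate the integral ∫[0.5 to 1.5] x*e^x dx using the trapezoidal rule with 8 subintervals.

f(x) = x*e^x
a = 0.5, b = 1.5, n = 8
h = (b - a)/n = 0.125000

Trapezoidal rule: (h/2)[f(x₀) + 2f(x₁) + 2f(x₂) + ... + f(xₙ)]

x_0 = 0.5000, f(x_0) = 0.824361, coefficient = 1
x_1 = 0.6250, f(x_1) = 1.167654, coefficient = 2
x_2 = 0.7500, f(x_2) = 1.587750, coefficient = 2
x_3 = 0.8750, f(x_3) = 2.099016, coefficient = 2
x_4 = 1.0000, f(x_4) = 2.718282, coefficient = 2
x_5 = 1.1250, f(x_5) = 3.465244, coefficient = 2
x_6 = 1.2500, f(x_6) = 4.362929, coefficient = 2
x_7 = 1.3750, f(x_7) = 5.438230, coefficient = 2
x_8 = 1.5000, f(x_8) = 6.722534, coefficient = 1

I ≈ (0.125000/2) × 49.225103 = 3.076569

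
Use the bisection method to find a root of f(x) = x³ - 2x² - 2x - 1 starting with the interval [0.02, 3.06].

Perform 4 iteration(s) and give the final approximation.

f(x) = x³ - 2x² - 2x - 1
Initial interval: [0.02, 3.06]

Iteration 1:
  c_1 = (0.020000 + 3.060000)/2 = 1.540000
  f(c_1) = f(1.540000) = -5.170936
  f(a) × f(c) ≥ 0, new interval: [1.540000, 3.060000]
Iteration 2:
  c_2 = (1.540000 + 3.060000)/2 = 2.300000
  f(c_2) = f(2.300000) = -4.013000
  f(a) × f(c) ≥ 0, new interval: [2.300000, 3.060000]
Iteration 3:
  c_3 = (2.300000 + 3.060000)/2 = 2.680000
  f(c_3) = f(2.680000) = -1.475968
  f(a) × f(c) ≥ 0, new interval: [2.680000, 3.060000]
Iteration 4:
  c_4 = (2.680000 + 3.060000)/2 = 2.870000
  f(c_4) = f(2.870000) = 0.426103
  f(a) × f(c) < 0, new interval: [2.680000, 2.870000]

After 4 iteration(s), the approximation is c_4 = 2.870000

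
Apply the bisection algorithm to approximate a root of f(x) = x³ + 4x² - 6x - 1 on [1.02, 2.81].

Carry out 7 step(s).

f(x) = x³ + 4x² - 6x - 1
Initial interval: [1.02, 2.81]

Iteration 1:
  c_1 = (1.020000 + 2.810000)/2 = 1.915000
  f(c_1) = f(1.915000) = 9.201636
  f(a) × f(c) < 0, new interval: [1.020000, 1.915000]
Iteration 2:
  c_2 = (1.020000 + 1.915000)/2 = 1.467500
  f(c_2) = f(1.467500) = 1.969569
  f(a) × f(c) < 0, new interval: [1.020000, 1.467500]
Iteration 3:
  c_3 = (1.020000 + 1.467500)/2 = 1.243750
  f(c_3) = f(1.243750) = -0.350869
  f(a) × f(c) ≥ 0, new interval: [1.243750, 1.467500]
Iteration 4:
  c_4 = (1.243750 + 1.467500)/2 = 1.355625
  f(c_4) = f(1.355625) = 0.708385
  f(a) × f(c) < 0, new interval: [1.243750, 1.355625]
Iteration 5:
  c_5 = (1.243750 + 1.355625)/2 = 1.299687
  f(c_5) = f(1.299687) = 0.154041
  f(a) × f(c) < 0, new interval: [1.243750, 1.299687]
Iteration 6:
  c_6 = (1.243750 + 1.299687)/2 = 1.271719
  f(c_6) = f(1.271719) = -0.104527
  f(a) × f(c) ≥ 0, new interval: [1.271719, 1.299687]
Iteration 7:
  c_7 = (1.271719 + 1.299687)/2 = 1.285703
  f(c_7) = f(1.285703) = 0.023220
  f(a) × f(c) < 0, new interval: [1.271719, 1.285703]

After 7 iteration(s), the approximation is c_7 = 1.285703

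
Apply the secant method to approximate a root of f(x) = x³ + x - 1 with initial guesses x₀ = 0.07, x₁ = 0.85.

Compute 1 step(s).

f(x) = x³ + x - 1
x₀ = 0.07, x₁ = 0.85

Secant formula: x_{n+1} = x_n - f(x_n)(x_n - x_{n-1})/(f(x_n) - f(x_{n-1}))

Iteration 1:
  f(0.070000) = -0.929657
  f(0.850000) = 0.464125
  x_2 = 0.850000 - 0.464125×(0.850000 - 0.070000)/(0.464125 - (-0.929657))
       = 0.590262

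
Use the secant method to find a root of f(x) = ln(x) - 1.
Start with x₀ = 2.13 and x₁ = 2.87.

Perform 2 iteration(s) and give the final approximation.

f(x) = ln(x) - 1
x₀ = 2.13, x₁ = 2.87

Secant formula: x_{n+1} = x_n - f(x_n)(x_n - x_{n-1})/(f(x_n) - f(x_{n-1}))

Iteration 1:
  f(2.130000) = -0.243878
  f(2.870000) = 0.054312
  x_2 = 2.870000 - 0.054312×(2.870000 - 2.130000)/(0.054312 - (-0.243878))
       = 2.735217
Iteration 2:
  f(2.870000) = 0.054312
  f(2.735217) = 0.006211
  x_3 = 2.735217 - 0.006211×(2.735217 - 2.870000)/(0.006211 - 0.054312)
       = 2.717814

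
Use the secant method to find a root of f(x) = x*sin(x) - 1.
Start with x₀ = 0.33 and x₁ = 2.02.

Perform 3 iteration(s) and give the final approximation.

f(x) = x*sin(x) - 1
x₀ = 0.33, x₁ = 2.02

Secant formula: x_{n+1} = x_n - f(x_n)(x_n - x_{n-1})/(f(x_n) - f(x_{n-1}))

Iteration 1:
  f(0.330000) = -0.893066
  f(2.020000) = 0.819602
  x_2 = 2.020000 - 0.819602×(2.020000 - 0.330000)/(0.819602 - (-0.893066))
       = 1.211246
Iteration 2:
  f(2.020000) = 0.819602
  f(1.211246) = 0.133793
  x_3 = 1.211246 - 0.133793×(1.211246 - 2.020000)/(0.133793 - 0.819602)
       = 1.053468
Iteration 3:
  f(1.211246) = 0.133793
  f(1.053468) = -0.084385
  x_4 = 1.053468 - (-0.084385)×(1.053468 - 1.211246)/(-0.084385 - 0.133793)
       = 1.114492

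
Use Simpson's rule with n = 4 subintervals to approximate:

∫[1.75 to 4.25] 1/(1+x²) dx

f(x) = 1/(1+x²)
a = 1.75, b = 4.25, n = 4
h = (b - a)/n = 0.625000

Simpson's rule: (h/3)[f(x₀) + 4f(x₁) + 2f(x₂) + ... + f(xₙ)]

x_0 = 1.7500, f(x_0) = 0.246154, coefficient = 1
x_1 = 2.3750, f(x_1) = 0.150588, coefficient = 4
x_2 = 3.0000, f(x_2) = 0.100000, coefficient = 2
x_3 = 3.6250, f(x_3) = 0.070718, coefficient = 4
x_4 = 4.2500, f(x_4) = 0.052459, coefficient = 1

I ≈ (0.625000/3) × 1.383839 = 0.288300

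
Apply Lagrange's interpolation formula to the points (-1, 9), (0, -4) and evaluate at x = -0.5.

Lagrange interpolation formula:
P(x) = Σ yᵢ × Lᵢ(x)
where Lᵢ(x) = Π_{j≠i} (x - xⱼ)/(xᵢ - xⱼ)

L_0(-0.5) = (-0.5 - 0)/(-1 - 0) = 0.500000
L_1(-0.5) = (-0.5 - (-1))/(0 - (-1)) = 0.500000

P(-0.5) = 9×L_0(-0.5) + (-4)×L_1(-0.5)
P(-0.5) = 2.500000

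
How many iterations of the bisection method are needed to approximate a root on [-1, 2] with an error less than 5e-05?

We need (b-a)/2^n ≤ 5e-05
(2 - (-1))/2^n ≤ 5e-05
3/2^n ≤ 5e-05
2^n ≥ 60000
n ≥ log₂(60000) = 15.87
n ≥ 16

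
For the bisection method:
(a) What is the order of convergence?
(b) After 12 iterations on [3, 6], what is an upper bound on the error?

(a) Bisection has linear (order 1) convergence; the error is halved each step.

(b) Error bound = (b-a)/2^n = (6 - 3)/2^{12}
    = 3/2^{12}

(a) 1 (linear); (b) error ≤ 7.32e-04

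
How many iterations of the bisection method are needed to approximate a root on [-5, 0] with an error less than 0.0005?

We need (b-a)/2^n ≤ 0.0005
(0 - (-5))/2^n ≤ 0.0005
5/2^n ≤ 0.0005
2^n ≥ 10000
n ≥ log₂(10000) = 13.29
n ≥ 14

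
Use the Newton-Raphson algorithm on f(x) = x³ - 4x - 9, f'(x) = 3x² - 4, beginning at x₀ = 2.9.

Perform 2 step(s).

f(x) = x³ - 4x - 9
f'(x) = 3x² - 4
x₀ = 2.9

Newton-Raphson formula: x_{n+1} = x_n - f(x_n)/f'(x_n)

Iteration 1:
  f(2.900000) = 3.789000
  f'(2.900000) = 21.230000
  x_1 = 2.900000 - 3.789000/21.230000 = 2.721526
Iteration 2:
  f(2.721526) = 0.271435
  f'(2.721526) = 18.220114
  x_2 = 2.721526 - 0.271435/18.220114 = 2.706629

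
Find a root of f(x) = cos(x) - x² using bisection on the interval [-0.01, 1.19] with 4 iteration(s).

f(x) = cos(x) - x²
Initial interval: [-0.01, 1.19]

Iteration 1:
  c_1 = (-0.010000 + 1.190000)/2 = 0.590000
  f(c_1) = f(0.590000) = 0.482841
  f(a) × f(c) ≥ 0, new interval: [0.590000, 1.190000]
Iteration 2:
  c_2 = (0.590000 + 1.190000)/2 = 0.890000
  f(c_2) = f(0.890000) = -0.162688
  f(a) × f(c) < 0, new interval: [0.590000, 0.890000]
Iteration 3:
  c_3 = (0.590000 + 0.890000)/2 = 0.740000
  f(c_3) = f(0.740000) = 0.190869
  f(a) × f(c) ≥ 0, new interval: [0.740000, 0.890000]
Iteration 4:
  c_4 = (0.740000 + 0.890000)/2 = 0.815000
  f(c_4) = f(0.815000) = 0.021643
  f(a) × f(c) ≥ 0, new interval: [0.815000, 0.890000]

After 4 iteration(s), the approximation is c_4 = 0.815000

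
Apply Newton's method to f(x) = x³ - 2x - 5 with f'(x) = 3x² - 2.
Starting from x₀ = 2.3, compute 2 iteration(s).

f(x) = x³ - 2x - 5
f'(x) = 3x² - 2
x₀ = 2.3

Newton-Raphson formula: x_{n+1} = x_n - f(x_n)/f'(x_n)

Iteration 1:
  f(2.300000) = 2.567000
  f'(2.300000) = 13.870000
  x_1 = 2.300000 - 2.567000/13.870000 = 2.114924
Iteration 2:
  f(2.114924) = 0.230006
  f'(2.114924) = 11.418714
  x_2 = 2.114924 - 0.230006/11.418714 = 2.094781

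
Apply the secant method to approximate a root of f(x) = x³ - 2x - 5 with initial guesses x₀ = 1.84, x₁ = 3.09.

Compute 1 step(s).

f(x) = x³ - 2x - 5
x₀ = 1.84, x₁ = 3.09

Secant formula: x_{n+1} = x_n - f(x_n)(x_n - x_{n-1})/(f(x_n) - f(x_{n-1}))

Iteration 1:
  f(1.840000) = -2.450496
  f(3.090000) = 18.323629
  x_2 = 3.090000 - 18.323629×(3.090000 - 1.840000)/(18.323629 - (-2.450496))
       = 1.987449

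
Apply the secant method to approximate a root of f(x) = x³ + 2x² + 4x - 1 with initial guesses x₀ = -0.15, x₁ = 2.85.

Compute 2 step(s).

f(x) = x³ + 2x² + 4x - 1
x₀ = -0.15, x₁ = 2.85

Secant formula: x_{n+1} = x_n - f(x_n)(x_n - x_{n-1})/(f(x_n) - f(x_{n-1}))

Iteration 1:
  f(-0.150000) = -1.558375
  f(2.850000) = 49.794125
  x_2 = 2.850000 - 49.794125×(2.850000 - (-0.150000))/(49.794125 - (-1.558375))
       = -0.058960
Iteration 2:
  f(2.850000) = 49.794125
  f(-0.058960) = -1.229093
  x_3 = -0.058960 - (-1.229093)×(-0.058960 - 2.850000)/(-1.229093 - 49.794125)
       = 0.011114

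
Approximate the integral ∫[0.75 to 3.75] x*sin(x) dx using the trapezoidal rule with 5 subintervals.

f(x) = x*sin(x)
a = 0.75, b = 3.75, n = 5
h = (b - a)/n = 0.600000

Trapezoidal rule: (h/2)[f(x₀) + 2f(x₁) + 2f(x₂) + ... + f(xₙ)]

x_0 = 0.7500, f(x_0) = 0.511229, coefficient = 1
x_1 = 1.3500, f(x_1) = 1.317227, coefficient = 2
x_2 = 1.9500, f(x_2) = 1.811471, coefficient = 2
x_3 = 2.5500, f(x_3) = 1.422093, coefficient = 2
x_4 = 3.1500, f(x_4) = -0.026483, coefficient = 2
x_5 = 3.7500, f(x_5) = -2.143355, coefficient = 1

I ≈ (0.600000/2) × 7.416491 = 2.224947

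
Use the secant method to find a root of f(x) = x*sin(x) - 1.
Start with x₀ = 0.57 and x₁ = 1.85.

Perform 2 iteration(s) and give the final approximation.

f(x) = x*sin(x) - 1
x₀ = 0.57, x₁ = 1.85

Secant formula: x_{n+1} = x_n - f(x_n)(x_n - x_{n-1})/(f(x_n) - f(x_{n-1}))

Iteration 1:
  f(0.570000) = -0.692410
  f(1.850000) = 0.778359
  x_2 = 1.850000 - 0.778359×(1.850000 - 0.570000)/(0.778359 - (-0.692410))
       = 1.172599
Iteration 2:
  f(1.850000) = 0.778359
  f(1.172599) = 0.080857
  x_3 = 1.172599 - 0.080857×(1.172599 - 1.850000)/(0.080857 - 0.778359)
       = 1.094072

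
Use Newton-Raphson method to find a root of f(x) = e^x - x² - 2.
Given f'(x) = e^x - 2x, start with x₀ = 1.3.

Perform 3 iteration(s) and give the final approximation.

f(x) = e^x - x² - 2
f'(x) = e^x - 2x
x₀ = 1.3

Newton-Raphson formula: x_{n+1} = x_n - f(x_n)/f'(x_n)

Iteration 1:
  f(1.300000) = -0.020703
  f'(1.300000) = 1.069297
  x_1 = 1.300000 - (-0.020703)/1.069297 = 1.319362
Iteration 2:
  f(1.319362) = 0.000317
  f'(1.319362) = 1.102309
  x_2 = 1.319362 - 0.000317/1.102309 = 1.319074
Iteration 3:
  f(1.319074) = 0.000000
  f'(1.319074) = 1.101808
  x_3 = 1.319074 - 0.000000/1.101808 = 1.319074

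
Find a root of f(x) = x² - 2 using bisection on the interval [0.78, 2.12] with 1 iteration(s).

f(x) = x² - 2
Initial interval: [0.78, 2.12]

Iteration 1:
  c_1 = (0.780000 + 2.120000)/2 = 1.450000
  f(c_1) = f(1.450000) = 0.102500
  f(a) × f(c) < 0, new interval: [0.780000, 1.450000]

After 1 iteration(s), the approximation is c_1 = 1.450000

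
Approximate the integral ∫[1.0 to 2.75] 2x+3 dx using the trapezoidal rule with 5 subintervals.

f(x) = 2x+3
a = 1.0, b = 2.75, n = 5
h = (b - a)/n = 0.350000

Trapezoidal rule: (h/2)[f(x₀) + 2f(x₁) + 2f(x₂) + ... + f(xₙ)]

x_0 = 1.0000, f(x_0) = 5.000000, coefficient = 1
x_1 = 1.3500, f(x_1) = 5.700000, coefficient = 2
x_2 = 1.7000, f(x_2) = 6.400000, coefficient = 2
x_3 = 2.0500, f(x_3) = 7.100000, coefficient = 2
x_4 = 2.4000, f(x_4) = 7.800000, coefficient = 2
x_5 = 2.7500, f(x_5) = 8.500000, coefficient = 1

I ≈ (0.350000/2) × 67.500000 = 11.812500
Exact value: 11.812500
Error: 0.000000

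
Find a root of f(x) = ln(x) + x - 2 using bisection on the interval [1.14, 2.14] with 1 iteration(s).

f(x) = ln(x) + x - 2
Initial interval: [1.14, 2.14]

Iteration 1:
  c_1 = (1.140000 + 2.140000)/2 = 1.640000
  f(c_1) = f(1.640000) = 0.134696
  f(a) × f(c) < 0, new interval: [1.140000, 1.640000]

After 1 iteration(s), the approximation is c_1 = 1.640000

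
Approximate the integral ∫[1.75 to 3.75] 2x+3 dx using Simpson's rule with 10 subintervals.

f(x) = 2x+3
a = 1.75, b = 3.75, n = 10
h = (b - a)/n = 0.200000

Simpson's rule: (h/3)[f(x₀) + 4f(x₁) + 2f(x₂) + ... + f(xₙ)]

x_0 = 1.7500, f(x_0) = 6.500000, coefficient = 1
x_1 = 1.9500, f(x_1) = 6.900000, coefficient = 4
x_2 = 2.1500, f(x_2) = 7.300000, coefficient = 2
x_3 = 2.3500, f(x_3) = 7.700000, coefficient = 4
x_4 = 2.5500, f(x_4) = 8.100000, coefficient = 2
x_5 = 2.7500, f(x_5) = 8.500000, coefficient = 4
x_6 = 2.9500, f(x_6) = 8.900000, coefficient = 2
x_7 = 3.1500, f(x_7) = 9.300000, coefficient = 4
x_8 = 3.3500, f(x_8) = 9.700000, coefficient = 2
x_9 = 3.5500, f(x_9) = 10.100000, coefficient = 4
x_10 = 3.7500, f(x_10) = 10.500000, coefficient = 1

I ≈ (0.200000/3) × 255.000000 = 17.000000
Exact value: 17.000000
Error: 0.000000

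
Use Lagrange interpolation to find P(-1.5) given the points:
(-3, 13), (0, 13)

Lagrange interpolation formula:
P(x) = Σ yᵢ × Lᵢ(x)
where Lᵢ(x) = Π_{j≠i} (x - xⱼ)/(xᵢ - xⱼ)

L_0(-1.5) = (-1.5 - 0)/(-3 - 0) = 0.500000
L_1(-1.5) = (-1.5 - (-3))/(0 - (-3)) = 0.500000

P(-1.5) = 13×L_0(-1.5) + 13×L_1(-1.5)
P(-1.5) = 13.000000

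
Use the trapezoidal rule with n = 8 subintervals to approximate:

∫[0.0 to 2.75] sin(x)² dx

f(x) = sin(x)²
a = 0.0, b = 2.75, n = 8
h = (b - a)/n = 0.343750

Trapezoidal rule: (h/2)[f(x₀) + 2f(x₁) + 2f(x₂) + ... + f(xₙ)]

x_0 = 0.0000, f(x_0) = 0.000000, coefficient = 1
x_1 = 0.3438, f(x_1) = 0.113583, coefficient = 2
x_2 = 0.6875, f(x_2) = 0.402726, coefficient = 2
x_3 = 1.0312, f(x_3) = 0.736064, coefficient = 2
x_4 = 1.3750, f(x_4) = 0.962151, coefficient = 2
x_5 = 1.7188, f(x_5) = 0.978269, coefficient = 2
x_6 = 2.0625, f(x_6) = 0.777095, coefficient = 2
x_7 = 2.4062, f(x_7) = 0.450028, coefficient = 2
x_8 = 2.7500, f(x_8) = 0.145665, coefficient = 1

I ≈ (0.343750/2) × 8.985497 = 1.544382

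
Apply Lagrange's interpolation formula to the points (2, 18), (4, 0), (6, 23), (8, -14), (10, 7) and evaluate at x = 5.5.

Lagrange interpolation formula:
P(x) = Σ yᵢ × Lᵢ(x)
where Lᵢ(x) = Π_{j≠i} (x - xⱼ)/(xᵢ - xⱼ)

L_0(5.5) = (5.5 - 4)/(2 - 4) × (5.5 - 6)/(2 - 6) × (5.5 - 8)/(2 - 8) × (5.5 - 10)/(2 - 10) = -0.021973
L_1(5.5) = (5.5 - 2)/(4 - 2) × (5.5 - 6)/(4 - 6) × (5.5 - 8)/(4 - 8) × (5.5 - 10)/(4 - 10) = 0.205078
L_2(5.5) = (5.5 - 2)/(6 - 2) × (5.5 - 4)/(6 - 4) × (5.5 - 8)/(6 - 8) × (5.5 - 10)/(6 - 10) = 0.922852
L_3(5.5) = (5.5 - 2)/(8 - 2) × (5.5 - 4)/(8 - 4) × (5.5 - 6)/(8 - 6) × (5.5 - 10)/(8 - 10) = -0.123047
L_4(5.5) = (5.5 - 2)/(10 - 2) × (5.5 - 4)/(10 - 4) × (5.5 - 6)/(10 - 6) × (5.5 - 8)/(10 - 8) = 0.017090

P(5.5) = 18×L_0(5.5) + 0×L_1(5.5) + 23×L_2(5.5) + (-14)×L_3(5.5) + 7×L_4(5.5)
P(5.5) = 22.672363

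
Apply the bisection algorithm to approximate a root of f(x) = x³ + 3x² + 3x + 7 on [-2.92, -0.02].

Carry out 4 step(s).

f(x) = x³ + 3x² + 3x + 7
Initial interval: [-2.92, -0.02]

Iteration 1:
  c_1 = (-2.920000 + (-0.020000))/2 = -1.470000
  f(c_1) = f(-1.470000) = 5.896177
  f(a) × f(c) < 0, new interval: [-2.920000, -1.470000]
Iteration 2:
  c_2 = (-2.920000 + (-1.470000))/2 = -2.195000
  f(c_2) = f(-2.195000) = 4.293510
  f(a) × f(c) < 0, new interval: [-2.920000, -2.195000]
Iteration 3:
  c_3 = (-2.920000 + (-2.195000))/2 = -2.557500
  f(c_3) = f(-2.557500) = 2.221807
  f(a) × f(c) < 0, new interval: [-2.920000, -2.557500]
Iteration 4:
  c_4 = (-2.920000 + (-2.557500))/2 = -2.738750
  f(c_4) = f(-2.738750) = 0.743321
  f(a) × f(c) < 0, new interval: [-2.920000, -2.738750]

After 4 iteration(s), the approximation is c_4 = -2.738750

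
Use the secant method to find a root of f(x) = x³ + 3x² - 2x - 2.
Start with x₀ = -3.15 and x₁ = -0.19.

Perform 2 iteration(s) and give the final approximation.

f(x) = x³ + 3x² - 2x - 2
x₀ = -3.15, x₁ = -0.19

Secant formula: x_{n+1} = x_n - f(x_n)(x_n - x_{n-1})/(f(x_n) - f(x_{n-1}))

Iteration 1:
  f(-3.150000) = 2.811625
  f(-0.190000) = -1.518559
  x_2 = -0.190000 - (-1.518559)×(-0.190000 - (-3.150000))/(-1.518559 - 2.811625)
       = -1.228047
Iteration 2:
  f(-0.190000) = -1.518559
  f(-1.228047) = 3.128375
  x_3 = -1.228047 - 3.128375×(-1.228047 - (-0.190000))/(3.128375 - (-1.518559))
       = -0.529221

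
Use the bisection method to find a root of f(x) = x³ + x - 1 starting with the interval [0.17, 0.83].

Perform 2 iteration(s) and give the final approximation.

f(x) = x³ + x - 1
Initial interval: [0.17, 0.83]

Iteration 1:
  c_1 = (0.170000 + 0.830000)/2 = 0.500000
  f(c_1) = f(0.500000) = -0.375000
  f(a) × f(c) ≥ 0, new interval: [0.500000, 0.830000]
Iteration 2:
  c_2 = (0.500000 + 0.830000)/2 = 0.665000
  f(c_2) = f(0.665000) = -0.040920
  f(a) × f(c) ≥ 0, new interval: [0.665000, 0.830000]

After 2 iteration(s), the approximation is c_2 = 0.665000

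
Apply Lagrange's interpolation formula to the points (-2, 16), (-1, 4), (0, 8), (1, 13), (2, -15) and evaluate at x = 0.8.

Lagrange interpolation formula:
P(x) = Σ yᵢ × Lᵢ(x)
where Lᵢ(x) = Π_{j≠i} (x - xⱼ)/(xᵢ - xⱼ)

L_0(0.8) = (0.8 - (-1))/(-2 - (-1)) × (0.8 - 0)/(-2 - 0) × (0.8 - 1)/(-2 - 1) × (0.8 - 2)/(-2 - 2) = 0.014400
L_1(0.8) = (0.8 - (-2))/(-1 - (-2)) × (0.8 - 0)/(-1 - 0) × (0.8 - 1)/(-1 - 1) × (0.8 - 2)/(-1 - 2) = -0.089600
L_2(0.8) = (0.8 - (-2))/(0 - (-2)) × (0.8 - (-1))/(0 - (-1)) × (0.8 - 1)/(0 - 1) × (0.8 - 2)/(0 - 2) = 0.302400
L_3(0.8) = (0.8 - (-2))/(1 - (-2)) × (0.8 - (-1))/(1 - (-1)) × (0.8 - 0)/(1 - 0) × (0.8 - 2)/(1 - 2) = 0.806400
L_4(0.8) = (0.8 - (-2))/(2 - (-2)) × (0.8 - (-1))/(2 - (-1)) × (0.8 - 0)/(2 - 0) × (0.8 - 1)/(2 - 1) = -0.033600

P(0.8) = 16×L_0(0.8) + 4×L_1(0.8) + 8×L_2(0.8) + 13×L_3(0.8) + (-15)×L_4(0.8)
P(0.8) = 13.278400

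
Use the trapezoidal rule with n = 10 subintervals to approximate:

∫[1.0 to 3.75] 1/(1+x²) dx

f(x) = 1/(1+x²)
a = 1.0, b = 3.75, n = 10
h = (b - a)/n = 0.275000

Trapezoidal rule: (h/2)[f(x₀) + 2f(x₁) + 2f(x₂) + ... + f(xₙ)]

x_0 = 1.0000, f(x_0) = 0.500000, coefficient = 1
x_1 = 1.2750, f(x_1) = 0.380862, coefficient = 2
x_2 = 1.5500, f(x_2) = 0.293902, coefficient = 2
x_3 = 1.8250, f(x_3) = 0.230914, coefficient = 2
x_4 = 2.1000, f(x_4) = 0.184843, coefficient = 2
x_5 = 2.3750, f(x_5) = 0.150588, coefficient = 2
x_6 = 2.6500, f(x_6) = 0.124649, coefficient = 2
x_7 = 2.9250, f(x_7) = 0.104650, coefficient = 2
x_8 = 3.2000, f(x_8) = 0.088968, coefficient = 2
x_9 = 3.4750, f(x_9) = 0.076478, coefficient = 2
x_10 = 3.7500, f(x_10) = 0.066390, coefficient = 1

I ≈ (0.275000/2) × 3.838098 = 0.527738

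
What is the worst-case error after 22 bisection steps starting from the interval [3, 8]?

Bisection error bound: |error| ≤ (b-a)/2^n
|error| ≤ (8 - 3)/2^22 = 5/2^22
|error| ≤ 0.0000011921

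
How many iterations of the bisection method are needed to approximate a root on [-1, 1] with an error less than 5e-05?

We need (b-a)/2^n ≤ 5e-05
(1 - (-1))/2^n ≤ 5e-05
2/2^n ≤ 5e-05
2^n ≥ 40000
n ≥ log₂(40000) = 15.29
n ≥ 16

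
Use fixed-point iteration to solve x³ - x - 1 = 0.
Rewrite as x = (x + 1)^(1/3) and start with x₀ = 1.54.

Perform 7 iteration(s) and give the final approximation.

Equation: x³ - x - 1 = 0
Fixed-point form: x = (x + 1)^(1/3)
x₀ = 1.54

x_1 = g(1.540000) = 1.364409
x_2 = g(1.364409) = 1.332215
x_3 = g(1.332215) = 1.326140
x_4 = g(1.326140) = 1.324988
x_5 = g(1.324988) = 1.324769
x_6 = g(1.324769) = 1.324728
x_7 = g(1.324728) = 1.324720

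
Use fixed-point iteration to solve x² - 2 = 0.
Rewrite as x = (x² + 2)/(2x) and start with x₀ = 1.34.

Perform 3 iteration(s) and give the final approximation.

Equation: x² - 2 = 0
Fixed-point form: x = (x² + 2)/(2x)
x₀ = 1.34

x_1 = g(1.340000) = 1.416269
x_2 = g(1.416269) = 1.414215
x_3 = g(1.414215) = 1.414214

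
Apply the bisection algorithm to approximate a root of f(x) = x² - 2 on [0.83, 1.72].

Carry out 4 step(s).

f(x) = x² - 2
Initial interval: [0.83, 1.72]

Iteration 1:
  c_1 = (0.830000 + 1.720000)/2 = 1.275000
  f(c_1) = f(1.275000) = -0.374375
  f(a) × f(c) ≥ 0, new interval: [1.275000, 1.720000]
Iteration 2:
  c_2 = (1.275000 + 1.720000)/2 = 1.497500
  f(c_2) = f(1.497500) = 0.242506
  f(a) × f(c) < 0, new interval: [1.275000, 1.497500]
Iteration 3:
  c_3 = (1.275000 + 1.497500)/2 = 1.386250
  f(c_3) = f(1.386250) = -0.078311
  f(a) × f(c) ≥ 0, new interval: [1.386250, 1.497500]
Iteration 4:
  c_4 = (1.386250 + 1.497500)/2 = 1.441875
  f(c_4) = f(1.441875) = 0.079004
  f(a) × f(c) < 0, new interval: [1.386250, 1.441875]

After 4 iteration(s), the approximation is c_4 = 1.441875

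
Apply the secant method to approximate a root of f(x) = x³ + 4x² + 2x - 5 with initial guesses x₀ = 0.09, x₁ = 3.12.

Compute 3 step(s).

f(x) = x³ + 4x² + 2x - 5
x₀ = 0.09, x₁ = 3.12

Secant formula: x_{n+1} = x_n - f(x_n)(x_n - x_{n-1})/(f(x_n) - f(x_{n-1}))

Iteration 1:
  f(0.090000) = -4.786871
  f(3.120000) = 70.548928
  x_2 = 3.120000 - 70.548928×(3.120000 - 0.090000)/(70.548928 - (-4.786871))
       = 0.282528
Iteration 2:
  f(3.120000) = 70.548928
  f(0.282528) = -4.093106
  x_3 = 0.282528 - (-4.093106)×(0.282528 - 3.120000)/(-4.093106 - 70.548928)
       = 0.438125
Iteration 3:
  f(0.282528) = -4.093106
  f(0.438125) = -3.271839
  x_4 = 0.438125 - (-3.271839)×(0.438125 - 0.282528)/(-3.271839 - (-4.093106))
       = 1.058006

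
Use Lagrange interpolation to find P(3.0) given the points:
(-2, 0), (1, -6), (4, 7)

Lagrange interpolation formula:
P(x) = Σ yᵢ × Lᵢ(x)
where Lᵢ(x) = Π_{j≠i} (x - xⱼ)/(xᵢ - xⱼ)

L_0(3.0) = (3.0 - 1)/(-2 - 1) × (3.0 - 4)/(-2 - 4) = -0.111111
L_1(3.0) = (3.0 - (-2))/(1 - (-2)) × (3.0 - 4)/(1 - 4) = 0.555556
L_2(3.0) = (3.0 - (-2))/(4 - (-2)) × (3.0 - 1)/(4 - 1) = 0.555556

P(3.0) = 0×L_0(3.0) + (-6)×L_1(3.0) + 7×L_2(3.0)
P(3.0) = 0.555556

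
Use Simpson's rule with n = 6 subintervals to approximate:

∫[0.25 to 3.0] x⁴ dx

f(x) = x⁴
a = 0.25, b = 3.0, n = 6
h = (b - a)/n = 0.458333

Simpson's rule: (h/3)[f(x₀) + 4f(x₁) + 2f(x₂) + ... + f(xₙ)]

x_0 = 0.2500, f(x_0) = 0.003906, coefficient = 1
x_1 = 0.7083, f(x_1) = 0.251739, coefficient = 4
x_2 = 1.1667, f(x_2) = 1.852623, coefficient = 2
x_3 = 1.6250, f(x_3) = 6.972900, coefficient = 4
x_4 = 2.0833, f(x_4) = 18.838011, coefficient = 2
x_5 = 2.5417, f(x_5) = 41.732497, coefficient = 4
x_6 = 3.0000, f(x_6) = 81.000000, coefficient = 1

I ≈ (0.458333/3) × 318.213723 = 48.615985
Exact value: 48.599805
Error: 0.016181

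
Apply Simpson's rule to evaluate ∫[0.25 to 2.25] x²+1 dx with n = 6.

f(x) = x²+1
a = 0.25, b = 2.25, n = 6
h = (b - a)/n = 0.333333

Simpson's rule: (h/3)[f(x₀) + 4f(x₁) + 2f(x₂) + ... + f(xₙ)]

x_0 = 0.2500, f(x_0) = 1.062500, coefficient = 1
x_1 = 0.5833, f(x_1) = 1.340278, coefficient = 4
x_2 = 0.9167, f(x_2) = 1.840278, coefficient = 2
x_3 = 1.2500, f(x_3) = 2.562500, coefficient = 4
x_4 = 1.5833, f(x_4) = 3.506944, coefficient = 2
x_5 = 1.9167, f(x_5) = 4.673611, coefficient = 4
x_6 = 2.2500, f(x_6) = 6.062500, coefficient = 1

I ≈ (0.333333/3) × 52.125000 = 5.791667
Exact value: 5.791667
Error: 0.000000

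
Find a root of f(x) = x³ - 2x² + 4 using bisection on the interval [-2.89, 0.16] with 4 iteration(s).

f(x) = x³ - 2x² + 4
Initial interval: [-2.89, 0.16]

Iteration 1:
  c_1 = (-2.890000 + 0.160000)/2 = -1.365000
  f(c_1) = f(-1.365000) = -2.269752
  f(a) × f(c) ≥ 0, new interval: [-1.365000, 0.160000]
Iteration 2:
  c_2 = (-1.365000 + 0.160000)/2 = -0.602500
  f(c_2) = f(-0.602500) = 3.055276
  f(a) × f(c) < 0, new interval: [-1.365000, -0.602500]
Iteration 3:
  c_3 = (-1.365000 + (-0.602500))/2 = -0.983750
  f(c_3) = f(-0.983750) = 1.112434
  f(a) × f(c) < 0, new interval: [-1.365000, -0.983750]
Iteration 4:
  c_4 = (-1.365000 + (-0.983750))/2 = -1.174375
  f(c_4) = f(-1.174375) = -0.377960
  f(a) × f(c) ≥ 0, new interval: [-1.174375, -0.983750]

After 4 iteration(s), the approximation is c_4 = -1.174375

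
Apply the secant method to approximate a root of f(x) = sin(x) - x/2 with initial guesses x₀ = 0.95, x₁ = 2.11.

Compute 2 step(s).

f(x) = sin(x) - x/2
x₀ = 0.95, x₁ = 2.11

Secant formula: x_{n+1} = x_n - f(x_n)(x_n - x_{n-1})/(f(x_n) - f(x_{n-1}))

Iteration 1:
  f(0.950000) = 0.338416
  f(2.110000) = -0.196882
  x_2 = 2.110000 - (-0.196882)×(2.110000 - 0.950000)/(-0.196882 - 0.338416)
       = 1.683353
Iteration 2:
  f(2.110000) = -0.196882
  f(1.683353) = 0.151996
  x_3 = 1.683353 - 0.151996×(1.683353 - 2.110000)/(0.151996 - (-0.196882))
       = 1.869230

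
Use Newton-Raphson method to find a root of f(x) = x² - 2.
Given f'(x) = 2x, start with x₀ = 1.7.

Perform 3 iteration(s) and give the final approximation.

f(x) = x² - 2
f'(x) = 2x
x₀ = 1.7

Newton-Raphson formula: x_{n+1} = x_n - f(x_n)/f'(x_n)

Iteration 1:
  f(1.700000) = 0.890000
  f'(1.700000) = 3.400000
  x_1 = 1.700000 - 0.890000/3.400000 = 1.438235
Iteration 2:
  f(1.438235) = 0.068521
  f'(1.438235) = 2.876471
  x_2 = 1.438235 - 0.068521/2.876471 = 1.414414
Iteration 3:
  f(1.414414) = 0.000567
  f'(1.414414) = 2.828828
  x_3 = 1.414414 - 0.000567/2.828828 = 1.414214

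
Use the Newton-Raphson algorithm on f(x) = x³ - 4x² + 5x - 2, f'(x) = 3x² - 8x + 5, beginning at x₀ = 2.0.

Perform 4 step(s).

f(x) = x³ - 4x² + 5x - 2
f'(x) = 3x² - 8x + 5
x₀ = 2.0

Newton-Raphson formula: x_{n+1} = x_n - f(x_n)/f'(x_n)

Iteration 1:
  f(2.000000) = 0.000000
  f'(2.000000) = 1.000000
  x_1 = 2.000000 - 0.000000/1.000000 = 2.000000
Iteration 2:
  f(2.000000) = 0.000000
  f'(2.000000) = 1.000000
  x_2 = 2.000000 - 0.000000/1.000000 = 2.000000
Iteration 3:
  f(2.000000) = 0.000000
  f'(2.000000) = 1.000000
  x_3 = 2.000000 - 0.000000/1.000000 = 2.000000
Iteration 4:
  f(2.000000) = 0.000000
  f'(2.000000) = 1.000000
  x_4 = 2.000000 - 0.000000/1.000000 = 2.000000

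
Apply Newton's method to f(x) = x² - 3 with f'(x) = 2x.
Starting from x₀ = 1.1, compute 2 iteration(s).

f(x) = x² - 3
f'(x) = 2x
x₀ = 1.1

Newton-Raphson formula: x_{n+1} = x_n - f(x_n)/f'(x_n)

Iteration 1:
  f(1.100000) = -1.790000
  f'(1.100000) = 2.200000
  x_1 = 1.100000 - (-1.790000)/2.200000 = 1.913636
Iteration 2:
  f(1.913636) = 0.662004
  f'(1.913636) = 3.827273
  x_2 = 1.913636 - 0.662004/3.827273 = 1.740666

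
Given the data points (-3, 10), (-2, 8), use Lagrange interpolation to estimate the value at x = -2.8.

Lagrange interpolation formula:
P(x) = Σ yᵢ × Lᵢ(x)
where Lᵢ(x) = Π_{j≠i} (x - xⱼ)/(xᵢ - xⱼ)

L_0(-2.8) = (-2.8 - (-2))/(-3 - (-2)) = 0.800000
L_1(-2.8) = (-2.8 - (-3))/(-2 - (-3)) = 0.200000

P(-2.8) = 10×L_0(-2.8) + 8×L_1(-2.8)
P(-2.8) = 9.600000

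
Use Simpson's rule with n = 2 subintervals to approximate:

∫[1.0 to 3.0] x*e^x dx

f(x) = x*e^x
a = 1.0, b = 3.0, n = 2
h = (b - a)/n = 1.000000

Simpson's rule: (h/3)[f(x₀) + 4f(x₁) + 2f(x₂) + ... + f(xₙ)]

x_0 = 1.0000, f(x_0) = 2.718282, coefficient = 1
x_1 = 2.0000, f(x_1) = 14.778112, coefficient = 4
x_2 = 3.0000, f(x_2) = 60.256611, coefficient = 1

I ≈ (1.000000/3) × 122.087341 = 40.695780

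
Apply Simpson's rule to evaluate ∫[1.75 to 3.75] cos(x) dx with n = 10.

f(x) = cos(x)
a = 1.75, b = 3.75, n = 10
h = (b - a)/n = 0.200000

Simpson's rule: (h/3)[f(x₀) + 4f(x₁) + 2f(x₂) + ... + f(xₙ)]

x_0 = 1.7500, f(x_0) = -0.178246, coefficient = 1
x_1 = 1.9500, f(x_1) = -0.370181, coefficient = 4
x_2 = 2.1500, f(x_2) = -0.547358, coefficient = 2
x_3 = 2.3500, f(x_3) = -0.702713, coefficient = 4
x_4 = 2.5500, f(x_4) = -0.830054, coefficient = 2
x_5 = 2.7500, f(x_5) = -0.924302, coefficient = 4
x_6 = 2.9500, f(x_6) = -0.981702, coefficient = 2
x_7 = 3.1500, f(x_7) = -0.999965, coefficient = 4
x_8 = 3.3500, f(x_8) = -0.978362, coefficient = 2
x_9 = 3.5500, f(x_9) = -0.917755, coefficient = 4
x_10 = 3.7500, f(x_10) = -0.820559, coefficient = 1

I ≈ (0.200000/3) × -23.333417 = -1.555561
Exact value: -1.555547
Error: 0.000014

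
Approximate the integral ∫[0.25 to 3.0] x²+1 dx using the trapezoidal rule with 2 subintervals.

f(x) = x²+1
a = 0.25, b = 3.0, n = 2
h = (b - a)/n = 1.375000

Trapezoidal rule: (h/2)[f(x₀) + 2f(x₁) + 2f(x₂) + ... + f(xₙ)]

x_0 = 0.2500, f(x_0) = 1.062500, coefficient = 1
x_1 = 1.6250, f(x_1) = 3.640625, coefficient = 2
x_2 = 3.0000, f(x_2) = 10.000000, coefficient = 1

I ≈ (1.375000/2) × 18.343750 = 12.611328
Exact value: 11.744792
Error: 0.866536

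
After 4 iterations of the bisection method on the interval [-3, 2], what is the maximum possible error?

Bisection error bound: |error| ≤ (b-a)/2^n
|error| ≤ (2 - (-3))/2^4 = 5/2^4
|error| ≤ 0.3125000000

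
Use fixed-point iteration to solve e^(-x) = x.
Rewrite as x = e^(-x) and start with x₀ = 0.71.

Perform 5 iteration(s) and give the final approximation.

Equation: e^(-x) = x
Fixed-point form: x = e^(-x)
x₀ = 0.71

x_1 = g(0.710000) = 0.491644
x_2 = g(0.491644) = 0.611620
x_3 = g(0.611620) = 0.542471
x_4 = g(0.542471) = 0.581310
x_5 = g(0.581310) = 0.559165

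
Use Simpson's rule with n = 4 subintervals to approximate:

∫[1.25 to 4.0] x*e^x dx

f(x) = x*e^x
a = 1.25, b = 4.0, n = 4
h = (b - a)/n = 0.687500

Simpson's rule: (h/3)[f(x₀) + 4f(x₁) + 2f(x₂) + ... + f(xₙ)]

x_0 = 1.2500, f(x_0) = 4.362929, coefficient = 1
x_1 = 1.9375, f(x_1) = 13.448916, coefficient = 4
x_2 = 2.6250, f(x_2) = 36.237007, coefficient = 2
x_3 = 3.3125, f(x_3) = 90.940295, coefficient = 4
x_4 = 4.0000, f(x_4) = 218.392600, coefficient = 1

I ≈ (0.687500/3) × 712.786386 = 163.346880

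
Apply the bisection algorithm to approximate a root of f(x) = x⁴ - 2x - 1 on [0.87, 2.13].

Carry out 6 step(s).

f(x) = x⁴ - 2x - 1
Initial interval: [0.87, 2.13]

Iteration 1:
  c_1 = (0.870000 + 2.130000)/2 = 1.500000
  f(c_1) = f(1.500000) = 1.062500
  f(a) × f(c) < 0, new interval: [0.870000, 1.500000]
Iteration 2:
  c_2 = (0.870000 + 1.500000)/2 = 1.185000
  f(c_2) = f(1.185000) = -1.398152
  f(a) × f(c) ≥ 0, new interval: [1.185000, 1.500000]
Iteration 3:
  c_3 = (1.185000 + 1.500000)/2 = 1.342500
  f(c_3) = f(1.342500) = -0.436692
  f(a) × f(c) ≥ 0, new interval: [1.342500, 1.500000]
Iteration 4:
  c_4 = (1.342500 + 1.500000)/2 = 1.421250
  f(c_4) = f(1.421250) = 0.237704
  f(a) × f(c) < 0, new interval: [1.342500, 1.421250]
Iteration 5:
  c_5 = (1.342500 + 1.421250)/2 = 1.381875
  f(c_5) = f(1.381875) = -0.117260
  f(a) × f(c) ≥ 0, new interval: [1.381875, 1.421250]
Iteration 6:
  c_6 = (1.381875 + 1.421250)/2 = 1.401563
  f(c_6) = f(1.401563) = 0.055654
  f(a) × f(c) < 0, new interval: [1.381875, 1.401563]

After 6 iteration(s), the approximation is c_6 = 1.401563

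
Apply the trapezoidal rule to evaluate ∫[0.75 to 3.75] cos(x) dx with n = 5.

f(x) = cos(x)
a = 0.75, b = 3.75, n = 5
h = (b - a)/n = 0.600000

Trapezoidal rule: (h/2)[f(x₀) + 2f(x₁) + 2f(x₂) + ... + f(xₙ)]

x_0 = 0.7500, f(x_0) = 0.731689, coefficient = 1
x_1 = 1.3500, f(x_1) = 0.219007, coefficient = 2
x_2 = 1.9500, f(x_2) = -0.370181, coefficient = 2
x_3 = 2.5500, f(x_3) = -0.830054, coefficient = 2
x_4 = 3.1500, f(x_4) = -0.999965, coefficient = 2
x_5 = 3.7500, f(x_5) = -0.820559, coefficient = 1

I ≈ (0.600000/2) × -4.051255 = -1.215377
Exact value: -1.253200
Error: 0.037824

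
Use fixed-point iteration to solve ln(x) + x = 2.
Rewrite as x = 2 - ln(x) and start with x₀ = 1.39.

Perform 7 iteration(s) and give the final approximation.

Equation: ln(x) + x = 2
Fixed-point form: x = 2 - ln(x)
x₀ = 1.39

x_1 = g(1.390000) = 1.670696
x_2 = g(1.670696) = 1.486760
x_3 = g(1.486760) = 1.603401
x_4 = g(1.603401) = 1.527873
x_5 = g(1.527873) = 1.576123
x_6 = g(1.576123) = 1.545032
x_7 = g(1.545032) = 1.564956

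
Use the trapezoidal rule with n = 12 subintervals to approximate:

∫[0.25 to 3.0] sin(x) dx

f(x) = sin(x)
a = 0.25, b = 3.0, n = 12
h = (b - a)/n = 0.229167

Trapezoidal rule: (h/2)[f(x₀) + 2f(x₁) + 2f(x₂) + ... + f(xₙ)]

x_0 = 0.2500, f(x_0) = 0.247404, coefficient = 1
x_1 = 0.4792, f(x_1) = 0.461040, coefficient = 2
x_2 = 0.7083, f(x_2) = 0.650569, coefficient = 2
x_3 = 0.9375, f(x_3) = 0.806081, coefficient = 2
x_4 = 1.1667, f(x_4) = 0.919445, coefficient = 2
x_5 = 1.3958, f(x_5) = 0.984733, coefficient = 2
x_6 = 1.6250, f(x_6) = 0.998531, coefficient = 2
x_7 = 1.8542, f(x_7) = 0.960119, coefficient = 2
x_8 = 2.0833, f(x_8) = 0.871503, coefficient = 2
x_9 = 2.3125, f(x_9) = 0.737319, coefficient = 2
x_10 = 2.5417, f(x_10) = 0.564581, coefficient = 2
x_11 = 2.7708, f(x_11) = 0.362323, coefficient = 2
x_12 = 3.0000, f(x_12) = 0.141120, coefficient = 1

I ≈ (0.229167/2) × 17.021013 = 1.950324
Exact value: 1.958905
Error: 0.008581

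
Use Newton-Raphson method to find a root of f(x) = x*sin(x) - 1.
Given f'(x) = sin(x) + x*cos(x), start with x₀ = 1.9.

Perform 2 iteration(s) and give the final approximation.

f(x) = x*sin(x) - 1
f'(x) = sin(x) + x*cos(x)
x₀ = 1.9

Newton-Raphson formula: x_{n+1} = x_n - f(x_n)/f'(x_n)

Iteration 1:
  f(1.900000) = 0.797970
  f'(1.900000) = 0.332050
  x_1 = 1.900000 - 0.797970/0.332050 = -0.503163
Iteration 2:
  f(-0.503163) = -0.757375
  f'(-0.503163) = -0.923001
  x_2 = -0.503163 - (-0.757375)/(-0.923001) = -1.323720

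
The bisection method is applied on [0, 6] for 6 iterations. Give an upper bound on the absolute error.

Bisection error bound: |error| ≤ (b-a)/2^n
|error| ≤ (6 - 0)/2^6 = 6/2^6
|error| ≤ 0.0937500000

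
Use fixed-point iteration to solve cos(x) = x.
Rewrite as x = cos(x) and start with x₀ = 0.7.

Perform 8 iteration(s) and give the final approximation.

Equation: cos(x) = x
Fixed-point form: x = cos(x)
x₀ = 0.7

x_1 = g(0.700000) = 0.764842
x_2 = g(0.764842) = 0.721492
x_3 = g(0.721492) = 0.750821
x_4 = g(0.750821) = 0.731129
x_5 = g(0.731129) = 0.744421
x_6 = g(0.744421) = 0.735480
x_7 = g(0.735480) = 0.741509
x_8 = g(0.741509) = 0.737450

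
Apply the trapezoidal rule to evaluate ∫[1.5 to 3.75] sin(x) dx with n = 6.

f(x) = sin(x)
a = 1.5, b = 3.75, n = 6
h = (b - a)/n = 0.375000

Trapezoidal rule: (h/2)[f(x₀) + 2f(x₁) + 2f(x₂) + ... + f(xₙ)]

x_0 = 1.5000, f(x_0) = 0.997495, coefficient = 1
x_1 = 1.8750, f(x_1) = 0.954086, coefficient = 2
x_2 = 2.2500, f(x_2) = 0.778073, coefficient = 2
x_3 = 2.6250, f(x_3) = 0.493920, coefficient = 2
x_4 = 3.0000, f(x_4) = 0.141120, coefficient = 2
x_5 = 3.3750, f(x_5) = -0.231294, coefficient = 2
x_6 = 3.7500, f(x_6) = -0.571561, coefficient = 1

I ≈ (0.375000/2) × 4.697745 = 0.880827
Exact value: 0.891297
Error: 0.010469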